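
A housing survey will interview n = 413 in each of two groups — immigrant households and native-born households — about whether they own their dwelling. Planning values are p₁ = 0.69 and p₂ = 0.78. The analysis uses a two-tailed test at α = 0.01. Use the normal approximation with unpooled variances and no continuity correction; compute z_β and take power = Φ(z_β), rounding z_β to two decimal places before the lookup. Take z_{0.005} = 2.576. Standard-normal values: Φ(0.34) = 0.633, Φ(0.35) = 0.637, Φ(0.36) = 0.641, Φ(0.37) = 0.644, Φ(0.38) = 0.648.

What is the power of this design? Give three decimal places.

Power ≈ 0.644

z_β = |p₁−p₂|·√(n/[p₁q₁+p₂q₂]) − z_{α/2}
    = 0.09 · √(413/0.3855) − 2.576
    = 0.09 · 32.7313 − 2.576
    = 2.9458 − 2.576 = 0.3698 → 0.37
Power = Φ(0.37) = 0.644.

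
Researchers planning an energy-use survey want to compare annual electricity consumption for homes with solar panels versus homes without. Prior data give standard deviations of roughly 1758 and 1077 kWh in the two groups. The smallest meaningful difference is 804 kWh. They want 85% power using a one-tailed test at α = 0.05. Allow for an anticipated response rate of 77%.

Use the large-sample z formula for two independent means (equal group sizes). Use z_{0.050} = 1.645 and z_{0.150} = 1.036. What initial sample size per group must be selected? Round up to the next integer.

n = (z_α + z_β)² · (σ₁² + σ₂²) / δ²
  = (1.645 + 1.036)² · (1758² + 1077² = 4250493) / 804²
  = 7.1878 · 4250493 / 646416
  = 47.26
Adjust for 77% response: 47.26 / 0.77 = 61.38.
Round up → n = 62 per group.

n = 62 per group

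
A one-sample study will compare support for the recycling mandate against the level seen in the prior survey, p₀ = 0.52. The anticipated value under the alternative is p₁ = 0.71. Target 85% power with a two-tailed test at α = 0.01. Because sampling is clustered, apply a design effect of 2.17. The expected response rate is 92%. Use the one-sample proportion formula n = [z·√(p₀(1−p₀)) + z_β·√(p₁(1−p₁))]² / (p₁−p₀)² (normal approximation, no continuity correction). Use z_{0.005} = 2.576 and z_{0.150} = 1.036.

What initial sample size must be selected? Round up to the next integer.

n = 202

n = [z_{α/2}·√(p₀q₀) + z_β·√(p₁q₁)]² / (p₁ − p₀)²
  = [2.576·√(0.52·0.48) + 1.036·√(0.71·0.29)]² / (0.19)²
  = [2.576·0.4996 + 1.036·0.4538]² / 0.0361
  = [1.7571]² / 0.0361
  = 85.52
Design effect: 2.17 × 85.52 = 185.58.
Adjust for 92% response: 185.58 / 0.92 = 201.72.
Round up → n = 202.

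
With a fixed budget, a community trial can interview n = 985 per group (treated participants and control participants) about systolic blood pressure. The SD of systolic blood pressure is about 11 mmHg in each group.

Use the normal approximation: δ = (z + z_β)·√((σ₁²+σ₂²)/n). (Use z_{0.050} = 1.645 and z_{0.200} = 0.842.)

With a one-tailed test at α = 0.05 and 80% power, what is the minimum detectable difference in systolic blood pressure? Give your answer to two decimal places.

δ = (z_α + z_β) · √((σ₁²+σ₂²)/n)
  = (1.645 + 0.842) · √(242/985)
  = 2.487 · √0.24569
  = 2.487 · 0.4957
  = 1.2327

Minimum detectable difference ≈ 1.23 mmHg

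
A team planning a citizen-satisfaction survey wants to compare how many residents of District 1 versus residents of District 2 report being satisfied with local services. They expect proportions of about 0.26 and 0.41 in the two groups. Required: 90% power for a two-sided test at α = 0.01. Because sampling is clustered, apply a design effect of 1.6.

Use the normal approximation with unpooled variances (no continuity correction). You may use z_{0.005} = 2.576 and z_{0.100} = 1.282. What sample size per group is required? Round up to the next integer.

n = (z_{α/2} + z_β)² · [p₁(1−p₁) + p₂(1−p₂)] / (p₁ − p₂)²
  = (2.576 + 1.282)² · (0.26·0.74 + 0.41·0.59) / (-0.15)²
  = (3.858)² · (0.1924 + 0.2419) / 0.0225
  = 14.8842 · 0.4343 / 0.0225
  = 287.30
Design effect: 1.6 × 287.30 = 459.68.
Round up → n = 460 per group.

n = 460 per group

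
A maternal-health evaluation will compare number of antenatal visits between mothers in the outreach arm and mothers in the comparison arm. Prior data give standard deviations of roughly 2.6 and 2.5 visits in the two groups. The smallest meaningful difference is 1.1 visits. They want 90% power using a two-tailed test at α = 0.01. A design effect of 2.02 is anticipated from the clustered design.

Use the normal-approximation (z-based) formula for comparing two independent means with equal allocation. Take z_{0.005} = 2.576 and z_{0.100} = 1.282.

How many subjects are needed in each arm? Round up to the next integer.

n = (z_{α/2} + z_β)² · (σ₁² + σ₂²) / δ²
  = (2.576 + 1.282)² · (2.6² + 2.5² = 13.01) / 1.1²
  = 14.8842 · 13.01 / 1.21
  = 160.04
Design effect: 2.02 × 160.04 = 323.27.
Round up → n = 324 per group.

n = 324 per group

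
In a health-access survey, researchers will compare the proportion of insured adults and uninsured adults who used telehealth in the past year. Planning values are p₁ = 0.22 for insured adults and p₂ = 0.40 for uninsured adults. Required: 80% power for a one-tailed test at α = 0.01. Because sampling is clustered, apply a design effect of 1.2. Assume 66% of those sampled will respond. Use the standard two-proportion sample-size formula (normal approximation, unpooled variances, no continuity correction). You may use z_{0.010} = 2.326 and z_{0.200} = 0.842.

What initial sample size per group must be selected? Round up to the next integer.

n = 232 per group

n = (z_α + z_β)² · [p₁(1−p₁) + p₂(1−p₂)] / (p₁ − p₂)²
  = (2.326 + 0.842)² · (0.22·0.78 + 0.40·0.60) / (-0.18)²
  = (3.168)² · (0.1716 + 0.2400) / 0.0324
  = 10.0362 · 0.4116 / 0.0324
  = 127.50
Design effect: 1.2 × 127.50 = 153.00.
Adjust for 66% response: 153.00 / 0.66 = 231.81.
Round up → n = 232 per group.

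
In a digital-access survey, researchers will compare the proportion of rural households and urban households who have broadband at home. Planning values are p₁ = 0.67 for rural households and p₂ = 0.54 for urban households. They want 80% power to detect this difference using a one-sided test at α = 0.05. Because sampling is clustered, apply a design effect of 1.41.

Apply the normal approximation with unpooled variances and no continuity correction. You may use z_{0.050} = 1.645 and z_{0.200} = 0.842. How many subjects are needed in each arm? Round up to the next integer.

n = 243 per group

n = (z_α + z_β)² · [p₁(1−p₁) + p₂(1−p₂)] / (p₁ − p₂)²
  = (1.645 + 0.842)² · (0.67·0.33 + 0.54·0.46) / (0.13)²
  = (2.487)² · (0.2211 + 0.2484) / 0.0169
  = 6.1852 · 0.4695 / 0.0169
  = 171.83
Design effect: 1.41 × 171.83 = 242.28.
Round up → n = 243 per group.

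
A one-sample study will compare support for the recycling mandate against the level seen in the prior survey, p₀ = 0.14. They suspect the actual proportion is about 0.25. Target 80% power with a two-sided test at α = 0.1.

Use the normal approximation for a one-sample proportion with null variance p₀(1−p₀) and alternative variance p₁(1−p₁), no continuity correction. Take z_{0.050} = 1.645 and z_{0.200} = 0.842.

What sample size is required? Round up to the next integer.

n = [z_{α/2}·√(p₀q₀) + z_β·√(p₁q₁)]² / (p₁ − p₀)²
  = [1.645·√(0.14·0.86) + 0.842·√(0.25·0.75)]² / (0.11)²
  = [1.645·0.3470 + 0.842·0.4330]² / 0.0121
  = [0.9354]² / 0.0121
  = 72.31
Round up → n = 73.

n = 73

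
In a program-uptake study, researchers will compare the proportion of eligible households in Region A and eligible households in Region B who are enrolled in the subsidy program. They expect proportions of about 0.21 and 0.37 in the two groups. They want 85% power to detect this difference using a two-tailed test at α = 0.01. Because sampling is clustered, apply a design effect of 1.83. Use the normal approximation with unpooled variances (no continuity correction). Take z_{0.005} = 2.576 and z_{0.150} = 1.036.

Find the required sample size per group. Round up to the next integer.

n = 373 per group

n = (z_{α/2} + z_β)² · [p₁(1−p₁) + p₂(1−p₂)] / (p₁ − p₂)²
  = (2.576 + 1.036)² · (0.21·0.79 + 0.37·0.63) / (-0.16)²
  = (3.612)² · (0.1659 + 0.2331) / 0.0256
  = 13.0465 · 0.3990 / 0.0256
  = 203.34
Design effect: 1.83 × 203.34 = 372.12.
Round up → n = 373 per group.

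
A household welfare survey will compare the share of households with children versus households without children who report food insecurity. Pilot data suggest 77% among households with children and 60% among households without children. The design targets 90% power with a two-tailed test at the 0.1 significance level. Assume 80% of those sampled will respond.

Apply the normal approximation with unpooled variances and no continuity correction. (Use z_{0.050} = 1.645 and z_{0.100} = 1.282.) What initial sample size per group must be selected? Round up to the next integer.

n = (z_{α/2} + z_β)² · [p₁(1−p₁) + p₂(1−p₂)] / (p₁ − p₂)²
  = (1.645 + 1.282)² · (0.77·0.23 + 0.60·0.40) / (0.17)²
  = (2.927)² · (0.1771 + 0.2400) / 0.0289
  = 8.5673 · 0.4171 / 0.0289
  = 123.65
Adjust for 80% response: 123.65 / 0.80 = 154.56.
Round up → n = 155 per group.

n = 155 per group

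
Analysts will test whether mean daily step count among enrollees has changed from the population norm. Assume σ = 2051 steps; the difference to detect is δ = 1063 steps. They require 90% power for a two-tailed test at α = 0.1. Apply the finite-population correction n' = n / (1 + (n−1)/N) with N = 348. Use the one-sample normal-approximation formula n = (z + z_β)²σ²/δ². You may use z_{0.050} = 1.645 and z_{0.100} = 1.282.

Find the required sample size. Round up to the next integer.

n = 30

n = (z_{α/2} + z_β)² · σ² / δ²
  = (1.645 + 1.282)² · 2051² / 1063²
  = 8.5673 · 4206601 / 1129969
  = 31.89
Finite-population correction (N = 348): 31.89 / (1 + (31.89 − 1)/348) = 29.29.
Round up → n = 30.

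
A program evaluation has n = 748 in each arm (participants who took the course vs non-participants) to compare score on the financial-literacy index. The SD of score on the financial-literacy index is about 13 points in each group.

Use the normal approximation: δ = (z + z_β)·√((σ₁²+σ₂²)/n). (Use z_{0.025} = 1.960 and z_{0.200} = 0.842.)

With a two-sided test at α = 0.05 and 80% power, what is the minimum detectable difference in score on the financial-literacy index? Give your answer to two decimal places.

δ = (z_{α/2} + z_β) · √((σ₁²+σ₂²)/n)
  = (1.960 + 0.842) · √(338/748)
  = 2.802 · √0.45187
  = 2.802 · 0.6722
  = 1.8835

Minimum detectable difference ≈ 1.88 points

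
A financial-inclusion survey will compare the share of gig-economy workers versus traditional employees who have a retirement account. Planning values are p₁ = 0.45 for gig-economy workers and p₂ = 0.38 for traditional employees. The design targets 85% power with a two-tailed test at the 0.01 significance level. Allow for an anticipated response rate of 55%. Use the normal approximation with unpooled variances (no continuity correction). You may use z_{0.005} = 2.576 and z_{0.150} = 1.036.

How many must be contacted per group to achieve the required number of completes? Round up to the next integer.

n = 2339 per group

n = (z_{α/2} + z_β)² · [p₁(1−p₁) + p₂(1−p₂)] / (p₁ − p₂)²
  = (2.576 + 1.036)² · (0.45·0.55 + 0.38·0.62) / (0.07)²
  = (3.612)² · (0.2475 + 0.2356) / 0.0049
  = 13.0465 · 0.4831 / 0.0049
  = 1286.28
Adjust for 55% response: 1286.28 / 0.55 = 2338.70.
Round up → n = 2339 per group.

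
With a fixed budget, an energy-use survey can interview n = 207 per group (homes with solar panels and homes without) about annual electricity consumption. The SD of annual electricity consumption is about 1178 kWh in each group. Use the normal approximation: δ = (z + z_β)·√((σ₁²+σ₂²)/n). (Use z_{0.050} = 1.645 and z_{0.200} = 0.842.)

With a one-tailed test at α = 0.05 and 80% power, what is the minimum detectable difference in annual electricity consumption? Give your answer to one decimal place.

δ = (z_α + z_β) · √((σ₁²+σ₂²)/n)
  = (1.645 + 0.842) · √(2775368/207)
  = 2.487 · √13407.6
  = 2.487 · 115.7911
  = 287.9724

Minimum detectable difference ≈ 288.0 kWh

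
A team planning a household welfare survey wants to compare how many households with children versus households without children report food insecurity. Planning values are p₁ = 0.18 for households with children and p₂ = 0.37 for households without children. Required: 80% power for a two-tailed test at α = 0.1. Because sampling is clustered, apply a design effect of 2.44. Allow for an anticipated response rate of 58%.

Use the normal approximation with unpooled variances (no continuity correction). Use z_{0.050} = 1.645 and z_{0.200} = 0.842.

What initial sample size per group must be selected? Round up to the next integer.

n = (z_{α/2} + z_β)² · [p₁(1−p₁) + p₂(1−p₂)] / (p₁ − p₂)²
  = (1.645 + 0.842)² · (0.18·0.82 + 0.37·0.63) / (-0.19)²
  = (2.487)² · (0.1476 + 0.2331) / 0.0361
  = 6.1852 · 0.3807 / 0.0361
  = 65.23
Design effect: 2.44 × 65.23 = 159.15.
Adjust for 58% response: 159.15 / 0.58 = 274.40.
Round up → n = 275 per group.

n = 275 per group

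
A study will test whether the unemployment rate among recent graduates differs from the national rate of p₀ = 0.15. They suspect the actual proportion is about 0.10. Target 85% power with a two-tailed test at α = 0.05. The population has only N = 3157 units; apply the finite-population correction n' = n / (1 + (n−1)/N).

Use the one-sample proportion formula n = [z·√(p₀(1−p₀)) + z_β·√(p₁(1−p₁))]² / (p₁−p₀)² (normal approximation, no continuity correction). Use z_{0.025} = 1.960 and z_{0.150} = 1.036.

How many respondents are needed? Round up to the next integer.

n = 362

n = [z_{α/2}·√(p₀q₀) + z_β·√(p₁q₁)]² / (p₁ − p₀)²
  = [1.960·√(0.15·0.85) + 1.036·√(0.10·0.90)]² / (-0.05)²
  = [1.960·0.3571 + 1.036·0.3000]² / 0.0025
  = [1.0107]² / 0.0025
  = 408.57
Finite-population correction (N = 3157): 408.57 / (1 + (408.57 − 1)/3157) = 361.86.
Round up → n = 362.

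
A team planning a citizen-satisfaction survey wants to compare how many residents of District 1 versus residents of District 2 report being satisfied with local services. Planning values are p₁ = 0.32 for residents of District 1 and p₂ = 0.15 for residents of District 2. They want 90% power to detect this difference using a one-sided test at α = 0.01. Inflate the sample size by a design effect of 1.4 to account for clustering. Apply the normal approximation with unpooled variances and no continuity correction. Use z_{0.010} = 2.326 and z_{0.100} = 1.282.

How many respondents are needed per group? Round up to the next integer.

n = (z_α + z_β)² · [p₁(1−p₁) + p₂(1−p₂)] / (p₁ − p₂)²
  = (2.326 + 1.282)² · (0.32·0.68 + 0.15·0.85) / (0.17)²
  = (3.608)² · (0.2176 + 0.1275) / 0.0289
  = 13.0177 · 0.3451 / 0.0289
  = 155.45
Design effect: 1.4 × 155.45 = 217.62.
Round up → n = 218 per group.

n = 218 per group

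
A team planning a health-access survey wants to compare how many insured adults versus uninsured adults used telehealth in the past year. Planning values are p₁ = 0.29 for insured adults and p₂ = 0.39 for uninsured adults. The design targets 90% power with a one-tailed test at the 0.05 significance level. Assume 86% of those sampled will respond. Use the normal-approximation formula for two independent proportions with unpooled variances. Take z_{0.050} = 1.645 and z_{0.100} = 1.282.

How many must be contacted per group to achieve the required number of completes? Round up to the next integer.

n = 443 per group

n = (z_α + z_β)² · [p₁(1−p₁) + p₂(1−p₂)] / (p₁ − p₂)²
  = (1.645 + 1.282)² · (0.29·0.71 + 0.39·0.61) / (-0.10)²
  = (2.927)² · (0.2059 + 0.2379) / 0.0100
  = 8.5673 · 0.4438 / 0.0100
  = 380.22
Adjust for 86% response: 380.22 / 0.86 = 442.11.
Round up → n = 443 per group.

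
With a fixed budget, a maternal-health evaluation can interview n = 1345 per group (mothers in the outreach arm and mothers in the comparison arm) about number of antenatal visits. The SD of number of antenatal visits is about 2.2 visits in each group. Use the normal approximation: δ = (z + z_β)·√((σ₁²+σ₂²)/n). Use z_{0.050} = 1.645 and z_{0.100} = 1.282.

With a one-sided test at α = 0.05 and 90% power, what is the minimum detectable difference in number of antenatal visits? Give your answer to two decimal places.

δ = (z_α + z_β) · √((σ₁²+σ₂²)/n)
  = (1.645 + 1.282) · √(9.68/1345)
  = 2.927 · √0.0072
  = 2.927 · 0.0848
  = 0.2483

Minimum detectable difference ≈ 0.25 visits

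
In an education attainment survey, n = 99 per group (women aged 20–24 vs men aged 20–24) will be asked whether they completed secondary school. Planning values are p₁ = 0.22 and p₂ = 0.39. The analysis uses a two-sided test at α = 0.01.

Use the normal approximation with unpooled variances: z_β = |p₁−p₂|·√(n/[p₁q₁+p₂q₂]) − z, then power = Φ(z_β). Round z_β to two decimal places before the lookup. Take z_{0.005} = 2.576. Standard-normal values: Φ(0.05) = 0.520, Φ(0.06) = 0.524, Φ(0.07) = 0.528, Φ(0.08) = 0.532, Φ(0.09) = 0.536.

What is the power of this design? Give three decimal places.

Power ≈ 0.528

z_β = |p₁−p₂|·√(n/[p₁q₁+p₂q₂]) − z_{α/2}
    = 0.17 · √(99/0.4095) − 2.576
    = 0.17 · 15.5486 − 2.576
    = 2.6433 − 2.576 = 0.0673 → 0.07
Power = Φ(0.07) = 0.528.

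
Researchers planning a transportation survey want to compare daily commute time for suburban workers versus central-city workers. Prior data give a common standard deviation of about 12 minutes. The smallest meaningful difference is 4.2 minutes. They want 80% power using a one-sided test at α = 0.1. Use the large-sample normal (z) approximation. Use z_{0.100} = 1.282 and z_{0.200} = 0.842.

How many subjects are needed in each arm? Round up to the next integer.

n = 74 per group

n = (z_α + z_β)² · (σ₁² + σ₂²) / δ²
  = (1.282 + 0.842)² · (2·12² = 288) / 4.2²
  = 4.5114 · 288 / 17.64
  = 73.66
Round up → n = 74 per group.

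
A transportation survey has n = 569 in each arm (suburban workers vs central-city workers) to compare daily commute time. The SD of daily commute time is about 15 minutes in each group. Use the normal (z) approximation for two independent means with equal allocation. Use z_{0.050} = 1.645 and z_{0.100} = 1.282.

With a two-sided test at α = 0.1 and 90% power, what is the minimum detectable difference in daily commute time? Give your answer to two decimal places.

Minimum detectable difference ≈ 2.60 minutes

δ = (z_{α/2} + z_β) · √((σ₁²+σ₂²)/n)
  = (1.645 + 1.282) · √(450/569)
  = 2.927 · √0.79086
  = 2.927 · 0.8893
  = 2.6030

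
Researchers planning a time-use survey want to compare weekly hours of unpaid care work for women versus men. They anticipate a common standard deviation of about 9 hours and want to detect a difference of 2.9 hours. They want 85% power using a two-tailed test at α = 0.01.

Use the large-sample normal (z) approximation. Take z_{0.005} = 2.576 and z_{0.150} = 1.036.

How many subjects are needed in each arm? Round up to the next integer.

n = (z_{α/2} + z_β)² · (σ₁² + σ₂²) / δ²
  = (2.576 + 1.036)² · (2·9² = 162) / 2.9²
  = 13.0465 · 162 / 8.41
  = 251.31
Round up → n = 252 per group.

n = 252 per group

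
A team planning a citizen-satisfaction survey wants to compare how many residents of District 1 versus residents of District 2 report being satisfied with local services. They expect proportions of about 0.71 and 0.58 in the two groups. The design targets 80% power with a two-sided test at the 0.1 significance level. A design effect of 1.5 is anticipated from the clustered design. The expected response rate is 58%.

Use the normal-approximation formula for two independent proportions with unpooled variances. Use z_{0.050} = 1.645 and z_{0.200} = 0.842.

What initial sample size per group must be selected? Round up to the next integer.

n = (z_{α/2} + z_β)² · [p₁(1−p₁) + p₂(1−p₂)] / (p₁ − p₂)²
  = (1.645 + 0.842)² · (0.71·0.29 + 0.58·0.42) / (0.13)²
  = (2.487)² · (0.2059 + 0.2436) / 0.0169
  = 6.1852 · 0.4495 / 0.0169
  = 164.51
Design effect: 1.5 × 164.51 = 246.77.
Adjust for 58% response: 246.77 / 0.58 = 425.46.
Round up → n = 426 per group.

n = 426 per group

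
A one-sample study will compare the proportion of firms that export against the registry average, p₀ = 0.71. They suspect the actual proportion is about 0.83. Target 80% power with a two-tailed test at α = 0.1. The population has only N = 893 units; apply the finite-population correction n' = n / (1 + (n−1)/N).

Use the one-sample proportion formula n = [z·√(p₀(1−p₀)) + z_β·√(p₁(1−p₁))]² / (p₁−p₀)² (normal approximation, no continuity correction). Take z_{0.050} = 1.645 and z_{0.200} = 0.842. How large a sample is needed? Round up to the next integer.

n = [z_{α/2}·√(p₀q₀) + z_β·√(p₁q₁)]² / (p₁ − p₀)²
  = [1.645·√(0.71·0.29) + 0.842·√(0.83·0.17)]² / (0.12)²
  = [1.645·0.4538 + 0.842·0.3756]² / 0.0144
  = [1.0627]² / 0.0144
  = 78.43
Finite-population correction (N = 893): 78.43 / (1 + (78.43 − 1)/893) = 72.17.
Round up → n = 73.

n = 73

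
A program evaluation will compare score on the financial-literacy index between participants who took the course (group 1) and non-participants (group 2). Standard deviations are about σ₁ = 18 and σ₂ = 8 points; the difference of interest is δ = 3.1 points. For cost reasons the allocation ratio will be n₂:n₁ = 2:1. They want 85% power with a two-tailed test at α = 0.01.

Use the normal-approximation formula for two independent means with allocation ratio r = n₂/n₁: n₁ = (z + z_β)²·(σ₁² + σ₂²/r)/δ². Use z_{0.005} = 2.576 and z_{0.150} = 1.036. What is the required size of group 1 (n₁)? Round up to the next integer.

n₁ = 484

n₁ = (z_{α/2} + z_β)² · (σ₁² + σ₂²/r) / δ²
   = (2.576 + 1.036)² · (18² + 8²/2) / 3.1²
   = 13.0465 · (324 + 32) / 9.61
   = 13.0465 · 356 / 9.61
   = 483.31
Round up → n₁ = 484; n₂ = r·n₁ = 2 × 484 = 968.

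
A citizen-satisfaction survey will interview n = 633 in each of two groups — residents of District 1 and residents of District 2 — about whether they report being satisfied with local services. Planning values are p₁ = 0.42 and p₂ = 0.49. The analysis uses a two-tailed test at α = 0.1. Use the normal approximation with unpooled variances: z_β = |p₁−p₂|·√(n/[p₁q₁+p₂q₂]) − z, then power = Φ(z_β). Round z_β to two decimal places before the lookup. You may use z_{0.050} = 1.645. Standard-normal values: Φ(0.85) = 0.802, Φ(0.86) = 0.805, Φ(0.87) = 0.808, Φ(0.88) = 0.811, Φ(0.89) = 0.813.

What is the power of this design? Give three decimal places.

Power ≈ 0.805

z_β = |p₁−p₂|·√(n/[p₁q₁+p₂q₂]) − z_{α/2}
    = 0.07 · √(633/0.4935) − 1.645
    = 0.07 · 35.8144 − 1.645
    = 2.5070 − 1.645 = 0.8620 → 0.86
Power = Φ(0.86) = 0.805.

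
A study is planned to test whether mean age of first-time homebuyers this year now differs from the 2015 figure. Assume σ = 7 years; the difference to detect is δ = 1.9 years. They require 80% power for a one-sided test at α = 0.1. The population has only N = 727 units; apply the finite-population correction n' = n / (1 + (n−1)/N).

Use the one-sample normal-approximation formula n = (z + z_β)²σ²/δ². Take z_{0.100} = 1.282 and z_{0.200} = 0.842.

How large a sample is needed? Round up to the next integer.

n = (z_α + z_β)² · σ² / δ²
  = (1.282 + 0.842)² · 7² / 1.9²
  = 4.5114 · 49 / 3.61
  = 61.23
Finite-population correction (N = 727): 61.23 / (1 + (61.23 − 1)/727) = 56.55.
Round up → n = 57.

n = 57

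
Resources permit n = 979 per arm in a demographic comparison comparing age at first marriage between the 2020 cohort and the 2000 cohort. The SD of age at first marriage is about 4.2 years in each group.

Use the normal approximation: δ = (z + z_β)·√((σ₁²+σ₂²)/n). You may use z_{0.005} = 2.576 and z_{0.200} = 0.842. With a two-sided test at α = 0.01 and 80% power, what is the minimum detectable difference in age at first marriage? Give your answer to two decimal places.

Minimum detectable difference ≈ 0.65 years

δ = (z_{α/2} + z_β) · √((σ₁²+σ₂²)/n)
  = (2.576 + 0.842) · √(35.28/979)
  = 3.418 · √0.03604
  = 3.418 · 0.1898
  = 0.6489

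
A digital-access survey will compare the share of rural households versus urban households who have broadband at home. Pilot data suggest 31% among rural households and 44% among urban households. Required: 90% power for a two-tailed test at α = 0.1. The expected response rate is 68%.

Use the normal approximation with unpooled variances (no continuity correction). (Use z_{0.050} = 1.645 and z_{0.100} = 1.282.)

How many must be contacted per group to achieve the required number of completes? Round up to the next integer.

n = (z_{α/2} + z_β)² · [p₁(1−p₁) + p₂(1−p₂)] / (p₁ − p₂)²
  = (1.645 + 1.282)² · (0.31·0.69 + 0.44·0.56) / (-0.13)²
  = (2.927)² · (0.2139 + 0.2464) / 0.0169
  = 8.5673 · 0.4603 / 0.0169
  = 233.35
Adjust for 68% response: 233.35 / 0.68 = 343.16.
Round up → n = 344 per group.

n = 344 per group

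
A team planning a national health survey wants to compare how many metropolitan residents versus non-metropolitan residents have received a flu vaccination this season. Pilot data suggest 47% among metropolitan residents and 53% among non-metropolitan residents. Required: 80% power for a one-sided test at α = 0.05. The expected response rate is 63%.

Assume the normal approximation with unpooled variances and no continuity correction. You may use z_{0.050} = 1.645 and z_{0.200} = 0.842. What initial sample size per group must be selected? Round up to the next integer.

n = 1359 per group

n = (z_α + z_β)² · [p₁(1−p₁) + p₂(1−p₂)] / (p₁ − p₂)²
  = (1.645 + 0.842)² · (0.47·0.53 + 0.53·0.47) / (-0.06)²
  = (2.487)² · (0.2491 + 0.2491) / 0.0036
  = 6.1852 · 0.4982 / 0.0036
  = 855.96
Adjust for 63% response: 855.96 / 0.63 = 1358.66.
Round up → n = 1359 per group.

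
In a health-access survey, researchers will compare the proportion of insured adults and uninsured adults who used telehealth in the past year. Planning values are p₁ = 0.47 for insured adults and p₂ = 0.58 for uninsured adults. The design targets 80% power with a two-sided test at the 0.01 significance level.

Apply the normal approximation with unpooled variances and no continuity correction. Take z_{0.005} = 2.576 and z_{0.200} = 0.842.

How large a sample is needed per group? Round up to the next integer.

n = 476 per group

n = (z_{α/2} + z_β)² · [p₁(1−p₁) + p₂(1−p₂)] / (p₁ − p₂)²
  = (2.576 + 0.842)² · (0.47·0.53 + 0.58·0.42) / (-0.11)²
  = (3.418)² · (0.2491 + 0.2436) / 0.0121
  = 11.6827 · 0.4927 / 0.0121
  = 475.71
Round up → n = 476 per group.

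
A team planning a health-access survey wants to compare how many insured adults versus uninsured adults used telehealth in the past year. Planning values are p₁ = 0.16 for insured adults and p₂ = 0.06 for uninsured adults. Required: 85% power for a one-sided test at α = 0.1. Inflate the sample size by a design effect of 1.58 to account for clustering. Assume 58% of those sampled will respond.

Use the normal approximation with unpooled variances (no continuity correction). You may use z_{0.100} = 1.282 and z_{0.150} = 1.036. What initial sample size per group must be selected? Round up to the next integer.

n = 280 per group

n = (z_α + z_β)² · [p₁(1−p₁) + p₂(1−p₂)] / (p₁ − p₂)²
  = (1.282 + 1.036)² · (0.16·0.84 + 0.06·0.94) / (0.10)²
  = (2.318)² · (0.1344 + 0.0564) / 0.0100
  = 5.3731 · 0.1908 / 0.0100
  = 102.52
Design effect: 1.58 × 102.52 = 161.98.
Adjust for 58% response: 161.98 / 0.58 = 279.28.
Round up → n = 280 per group.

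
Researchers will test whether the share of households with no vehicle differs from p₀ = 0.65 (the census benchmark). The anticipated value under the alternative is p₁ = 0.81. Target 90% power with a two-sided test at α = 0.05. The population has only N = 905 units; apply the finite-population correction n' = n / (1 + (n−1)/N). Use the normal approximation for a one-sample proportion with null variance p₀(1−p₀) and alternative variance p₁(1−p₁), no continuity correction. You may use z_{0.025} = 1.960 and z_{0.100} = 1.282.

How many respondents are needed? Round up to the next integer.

n = 75

n = [z_{α/2}·√(p₀q₀) + z_β·√(p₁q₁)]² / (p₁ − p₀)²
  = [1.960·√(0.65·0.35) + 1.282·√(0.81·0.19)]² / (0.16)²
  = [1.960·0.4770 + 1.282·0.3923]² / 0.0256
  = [1.4378]² / 0.0256
  = 80.75
Finite-population correction (N = 905): 80.75 / (1 + (80.75 − 1)/905) = 74.21.
Round up → n = 75.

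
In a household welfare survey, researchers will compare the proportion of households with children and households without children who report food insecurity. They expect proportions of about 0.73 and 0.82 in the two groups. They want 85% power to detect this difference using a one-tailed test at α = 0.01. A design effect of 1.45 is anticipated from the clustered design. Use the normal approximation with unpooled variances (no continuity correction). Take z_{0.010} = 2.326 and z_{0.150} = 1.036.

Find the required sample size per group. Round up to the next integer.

n = (z_α + z_β)² · [p₁(1−p₁) + p₂(1−p₂)] / (p₁ − p₂)²
  = (2.326 + 1.036)² · (0.73·0.27 + 0.82·0.18) / (-0.09)²
  = (3.362)² · (0.1971 + 0.1476) / 0.0081
  = 11.3030 · 0.3447 / 0.0081
  = 481.01
Design effect: 1.45 × 481.01 = 697.46.
Round up → n = 698 per group.

n = 698 per group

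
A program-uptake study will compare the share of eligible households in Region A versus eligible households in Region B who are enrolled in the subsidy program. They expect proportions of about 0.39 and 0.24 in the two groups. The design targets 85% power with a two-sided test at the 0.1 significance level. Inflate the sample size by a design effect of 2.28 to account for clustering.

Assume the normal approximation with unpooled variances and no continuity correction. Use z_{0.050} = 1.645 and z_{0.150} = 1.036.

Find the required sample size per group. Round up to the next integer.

n = (z_{α/2} + z_β)² · [p₁(1−p₁) + p₂(1−p₂)] / (p₁ − p₂)²
  = (1.645 + 1.036)² · (0.39·0.61 + 0.24·0.76) / (0.15)²
  = (2.681)² · (0.2379 + 0.1824) / 0.0225
  = 7.1878 · 0.4203 / 0.0225
  = 134.27
Design effect: 2.28 × 134.27 = 306.13.
Round up → n = 307 per group.

n = 307 per group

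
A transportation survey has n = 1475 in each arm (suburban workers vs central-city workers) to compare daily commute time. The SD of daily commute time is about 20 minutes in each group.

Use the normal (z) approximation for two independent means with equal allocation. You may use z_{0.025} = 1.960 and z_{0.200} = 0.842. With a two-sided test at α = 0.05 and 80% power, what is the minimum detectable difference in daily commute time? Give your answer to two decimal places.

δ = (z_{α/2} + z_β) · √((σ₁²+σ₂²)/n)
  = (1.960 + 0.842) · √(800/1475)
  = 2.802 · √0.54237
  = 2.802 · 0.7365
  = 2.0636

Minimum detectable difference ≈ 2.06 minutes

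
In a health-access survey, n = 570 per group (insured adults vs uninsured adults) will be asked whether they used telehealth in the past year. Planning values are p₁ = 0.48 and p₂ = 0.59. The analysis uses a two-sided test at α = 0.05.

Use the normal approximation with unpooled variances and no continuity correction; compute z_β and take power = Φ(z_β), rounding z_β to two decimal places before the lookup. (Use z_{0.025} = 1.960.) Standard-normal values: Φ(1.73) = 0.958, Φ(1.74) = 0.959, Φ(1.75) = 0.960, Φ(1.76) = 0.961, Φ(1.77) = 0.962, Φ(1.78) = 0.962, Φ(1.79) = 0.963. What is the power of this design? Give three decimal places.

Power ≈ 0.963

z_β = |p₁−p₂|·√(n/[p₁q₁+p₂q₂]) − z_{α/2}
    = 0.11 · √(570/0.4915) − 1.960
    = 0.11 · 34.0546 − 1.960
    = 3.7460 − 1.960 = 1.7860 → 1.79
Power = Φ(1.79) = 0.963.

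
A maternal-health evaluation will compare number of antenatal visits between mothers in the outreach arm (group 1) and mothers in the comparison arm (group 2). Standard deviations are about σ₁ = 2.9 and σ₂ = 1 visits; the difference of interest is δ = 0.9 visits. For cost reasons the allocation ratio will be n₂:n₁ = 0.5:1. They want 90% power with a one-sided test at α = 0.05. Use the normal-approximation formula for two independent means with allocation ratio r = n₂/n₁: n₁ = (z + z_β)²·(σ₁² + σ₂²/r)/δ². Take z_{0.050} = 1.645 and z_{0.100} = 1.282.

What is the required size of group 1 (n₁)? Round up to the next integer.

n₁ = 111

n₁ = (z_α + z_β)² · (σ₁² + σ₂²/r) / δ²
   = (1.645 + 1.282)² · (2.9² + 1²/0.5) / 0.9²
   = 8.5673 · (8.41 + 2) / 0.81
   = 8.5673 · 10.41 / 0.81
   = 110.11
Round up → n₁ = 111; n₂ = r·n₁ = 0.5 × 111 = 56.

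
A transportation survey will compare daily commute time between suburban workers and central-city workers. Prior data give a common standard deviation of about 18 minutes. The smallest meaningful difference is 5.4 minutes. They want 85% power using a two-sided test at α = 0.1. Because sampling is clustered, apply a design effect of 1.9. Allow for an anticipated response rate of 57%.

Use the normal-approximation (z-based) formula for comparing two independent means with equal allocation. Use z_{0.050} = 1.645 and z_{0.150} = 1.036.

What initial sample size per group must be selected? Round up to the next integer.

n = (z_{α/2} + z_β)² · (σ₁² + σ₂²) / δ²
  = (1.645 + 1.036)² · (2·18² = 648) / 5.4²
  = 7.1878 · 648 / 29.16
  = 159.73
Design effect: 1.9 × 159.73 = 303.48.
Adjust for 57% response: 303.48 / 0.57 = 532.43.
Round up → n = 533 per group.

n = 533 per group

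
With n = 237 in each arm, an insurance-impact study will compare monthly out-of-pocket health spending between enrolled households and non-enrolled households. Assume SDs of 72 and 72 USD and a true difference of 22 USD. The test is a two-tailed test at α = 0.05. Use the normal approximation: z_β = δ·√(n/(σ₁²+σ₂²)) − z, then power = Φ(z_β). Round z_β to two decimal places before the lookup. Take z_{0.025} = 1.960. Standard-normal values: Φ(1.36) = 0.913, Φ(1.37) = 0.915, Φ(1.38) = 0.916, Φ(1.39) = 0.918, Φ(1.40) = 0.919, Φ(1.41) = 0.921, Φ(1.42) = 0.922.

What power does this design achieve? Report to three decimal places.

z_β = δ·√(n/(σ₁²+σ₂²)) − z_{α/2}
    = 22 · √(237/10368) − 1.960
    = 22 · 0.15119 − 1.960
    = 3.3262 − 1.960 = 1.3662 → 1.37
Power = Φ(1.37) = 0.915.

Power ≈ 0.915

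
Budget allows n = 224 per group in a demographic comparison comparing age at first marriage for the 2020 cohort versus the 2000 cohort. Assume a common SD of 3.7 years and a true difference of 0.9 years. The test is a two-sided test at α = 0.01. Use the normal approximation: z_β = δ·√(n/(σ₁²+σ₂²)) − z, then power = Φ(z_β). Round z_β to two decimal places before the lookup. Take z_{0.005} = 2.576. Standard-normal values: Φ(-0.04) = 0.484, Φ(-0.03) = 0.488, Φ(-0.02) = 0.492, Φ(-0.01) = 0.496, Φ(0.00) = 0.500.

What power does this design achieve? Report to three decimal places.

Power ≈ 0.500

z_β = δ·√(n/(σ₁²+σ₂²)) − z_{α/2}
    = 0.9 · √(224/27.38) − 2.576
    = 0.9 · 2.86027 − 2.576
    = 2.5742 − 2.576 = -0.0018 → -0.00
Power = Φ(-0.00) = 0.500.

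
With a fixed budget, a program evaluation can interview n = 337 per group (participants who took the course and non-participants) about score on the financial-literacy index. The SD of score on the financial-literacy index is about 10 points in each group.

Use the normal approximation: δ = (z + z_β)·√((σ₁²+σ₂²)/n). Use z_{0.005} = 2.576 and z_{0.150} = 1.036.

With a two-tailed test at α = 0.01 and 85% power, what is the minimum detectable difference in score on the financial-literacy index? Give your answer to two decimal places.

δ = (z_{α/2} + z_β) · √((σ₁²+σ₂²)/n)
  = (2.576 + 1.036) · √(200/337)
  = 3.612 · √0.59347
  = 3.612 · 0.7704
  = 2.7826

Minimum detectable difference ≈ 2.78 points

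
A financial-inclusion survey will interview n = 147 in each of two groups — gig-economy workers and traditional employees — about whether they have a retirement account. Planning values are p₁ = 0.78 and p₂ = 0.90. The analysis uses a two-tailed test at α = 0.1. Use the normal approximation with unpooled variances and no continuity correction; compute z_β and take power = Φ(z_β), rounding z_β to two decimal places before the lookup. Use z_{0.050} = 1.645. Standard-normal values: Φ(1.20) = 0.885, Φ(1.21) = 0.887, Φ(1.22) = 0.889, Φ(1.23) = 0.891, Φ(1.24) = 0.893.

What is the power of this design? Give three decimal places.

Power ≈ 0.885

z_β = |p₁−p₂|·√(n/[p₁q₁+p₂q₂]) − z_{α/2}
    = 0.12 · √(147/0.2616) − 1.645
    = 0.12 · 23.7050 − 1.645
    = 2.8446 − 1.645 = 1.1996 → 1.20
Power = Φ(1.20) = 0.885.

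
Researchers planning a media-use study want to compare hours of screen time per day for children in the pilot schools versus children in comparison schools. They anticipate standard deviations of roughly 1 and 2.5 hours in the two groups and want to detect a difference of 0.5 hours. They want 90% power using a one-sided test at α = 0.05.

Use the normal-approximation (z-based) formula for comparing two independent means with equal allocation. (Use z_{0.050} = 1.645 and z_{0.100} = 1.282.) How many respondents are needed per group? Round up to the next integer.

n = (z_α + z_β)² · (σ₁² + σ₂²) / δ²
  = (1.645 + 1.282)² · (1² + 2.5² = 7.25) / 0.5²
  = 8.5673 · 7.25 / 0.25
  = 248.45
Round up → n = 249 per group.

n = 249 per group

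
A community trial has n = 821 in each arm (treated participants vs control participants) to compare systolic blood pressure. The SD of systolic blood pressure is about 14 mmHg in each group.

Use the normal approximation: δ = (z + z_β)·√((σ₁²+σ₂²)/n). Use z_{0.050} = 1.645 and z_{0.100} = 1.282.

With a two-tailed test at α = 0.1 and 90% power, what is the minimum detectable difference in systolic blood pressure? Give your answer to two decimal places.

Minimum detectable difference ≈ 2.02 mmHg

δ = (z_{α/2} + z_β) · √((σ₁²+σ₂²)/n)
  = (1.645 + 1.282) · √(392/821)
  = 2.927 · √0.47747
  = 2.927 · 0.6910
  = 2.0225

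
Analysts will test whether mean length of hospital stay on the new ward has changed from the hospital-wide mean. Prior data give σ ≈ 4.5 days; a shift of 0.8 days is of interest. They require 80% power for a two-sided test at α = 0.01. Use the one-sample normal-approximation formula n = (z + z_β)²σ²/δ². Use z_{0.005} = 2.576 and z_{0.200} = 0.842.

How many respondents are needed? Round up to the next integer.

n = 370

n = (z_{α/2} + z_β)² · σ² / δ²
  = (2.576 + 0.842)² · 4.5² / 0.8²
  = 11.6827 · 20.25 / 0.64
  = 369.65
Round up → n = 370.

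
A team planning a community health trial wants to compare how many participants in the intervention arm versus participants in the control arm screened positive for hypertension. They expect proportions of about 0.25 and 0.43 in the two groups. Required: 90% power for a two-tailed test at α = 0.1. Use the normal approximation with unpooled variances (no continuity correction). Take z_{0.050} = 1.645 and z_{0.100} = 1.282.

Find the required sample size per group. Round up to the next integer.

n = (z_{α/2} + z_β)² · [p₁(1−p₁) + p₂(1−p₂)] / (p₁ − p₂)²
  = (1.645 + 1.282)² · (0.25·0.75 + 0.43·0.57) / (-0.18)²
  = (2.927)² · (0.1875 + 0.2451) / 0.0324
  = 8.5673 · 0.4326 / 0.0324
  = 114.39
Round up → n = 115 per group.

n = 115 per group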